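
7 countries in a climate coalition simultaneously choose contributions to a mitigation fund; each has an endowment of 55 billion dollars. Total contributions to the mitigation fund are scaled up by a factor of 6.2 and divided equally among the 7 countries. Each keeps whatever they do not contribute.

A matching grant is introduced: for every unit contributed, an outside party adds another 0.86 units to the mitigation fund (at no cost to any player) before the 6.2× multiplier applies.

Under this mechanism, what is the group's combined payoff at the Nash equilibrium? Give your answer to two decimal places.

4439.82 billion dollars

Under the mechanism each unit contributed yields 6.2 × 1.86 / 7 = 1.6474 back to its contributor per unit of net cost, which exceeds 1, making full contribution the dominant choice for everyone.
At the Nash equilibrium everyone contributes 55. Group total payoff = 6.2 × 1.86 × 385 = 4439.82.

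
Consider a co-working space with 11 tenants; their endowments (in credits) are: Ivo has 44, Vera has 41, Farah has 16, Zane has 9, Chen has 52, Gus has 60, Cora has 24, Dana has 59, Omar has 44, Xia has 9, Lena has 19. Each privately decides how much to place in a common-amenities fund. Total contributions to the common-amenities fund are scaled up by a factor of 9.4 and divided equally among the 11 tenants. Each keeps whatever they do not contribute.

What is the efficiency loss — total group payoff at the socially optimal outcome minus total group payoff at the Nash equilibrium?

The private return per contributed unit is 9.4/11 = 0.8545 < 1 for every player regardless of endowment, so the Nash equilibrium is zero contribution and the group total is Σ E_j = 44 + 41 + 16 + 9 + 52 + 60 + 24 + 59 + 44 + 9 + 19 = 377.
Each contributed unit returns 9.400 to the group, so the social optimum is full contribution by everyone: group total = 9.400 × 377 = 3543.80.
Efficiency loss = (9.400 − 1) × 377 = 3166.80.

3166.80 credits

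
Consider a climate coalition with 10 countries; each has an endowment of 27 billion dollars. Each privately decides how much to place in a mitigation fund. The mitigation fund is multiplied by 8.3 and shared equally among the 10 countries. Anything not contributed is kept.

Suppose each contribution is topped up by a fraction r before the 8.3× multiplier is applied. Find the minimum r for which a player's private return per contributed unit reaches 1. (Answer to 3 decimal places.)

With matching at rate r, one contributed unit becomes (1 + r) in the mitigation fund and returns 8.3 × (1 + r) / 10 to the contributor.
Setting this equal to 1: 1 + r = 10/8.3 = 1.2048.
So the minimum matching rate is r = 1.2048 − 1 = 0.205.

0.205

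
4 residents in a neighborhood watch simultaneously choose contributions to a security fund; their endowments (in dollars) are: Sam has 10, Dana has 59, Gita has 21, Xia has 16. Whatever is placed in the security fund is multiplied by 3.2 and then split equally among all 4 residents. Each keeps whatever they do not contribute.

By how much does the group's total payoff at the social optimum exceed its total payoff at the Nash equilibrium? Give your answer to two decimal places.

233.20 dollars

The private return per contributed unit is 3.2/4 = 0.8000 < 1 for every player regardless of endowment, so the Nash equilibrium is zero contribution and the group total is Σ E_j = 10 + 59 + 21 + 16 = 106.
Each contributed unit returns 3.200 to the group, so the social optimum is full contribution by everyone: group total = 3.200 × 106 = 339.20.
Efficiency loss = (3.200 − 1) × 106 = 233.20.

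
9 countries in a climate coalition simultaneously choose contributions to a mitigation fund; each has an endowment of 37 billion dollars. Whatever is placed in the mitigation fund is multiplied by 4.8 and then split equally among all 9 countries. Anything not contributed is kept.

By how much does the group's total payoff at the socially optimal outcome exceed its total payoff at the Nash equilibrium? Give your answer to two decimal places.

1265.40 billion dollars

Each contributed unit returns 4.8/9 = 0.5333 to its contributor — below 1 — so contributing 0 is dominant for every player. At the Nash equilibrium everyone keeps their 37, and the group total is 9 × 37 = 333.
Each contributed unit returns 4.800 to the group as a whole (0.5333 to each of 9 players), which exceeds 1, so the social optimum is full contribution: group total = 4.800 × 333 = 1598.40.
Efficiency loss = 1598.40 − 333 = 1265.40.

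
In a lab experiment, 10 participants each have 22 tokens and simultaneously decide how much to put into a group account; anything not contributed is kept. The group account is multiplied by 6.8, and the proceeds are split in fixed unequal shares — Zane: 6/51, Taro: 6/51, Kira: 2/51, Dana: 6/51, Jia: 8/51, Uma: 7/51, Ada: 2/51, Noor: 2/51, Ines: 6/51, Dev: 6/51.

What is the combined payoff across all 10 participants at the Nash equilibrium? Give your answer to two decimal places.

A player with share s gets back 6.8·s per unit contributed, so full contribution is dominant for anyone with s > 1/6.8 = 0.1471 and zero contribution is dominant for anyone below.
Jia alone (share 8/51) is above the threshold, contributing 22; the remaining 9 contribute 0. Total contributed: 22.
The group account pays out 6.8 × 22 = 149.60 in total (split across the unequal shares, but the aggregate is all that matters for the group sum).
The 9 free-riders keep 22 each, adding 198. Group total = 198 + 149.60 = 347.60.

347.60 tokens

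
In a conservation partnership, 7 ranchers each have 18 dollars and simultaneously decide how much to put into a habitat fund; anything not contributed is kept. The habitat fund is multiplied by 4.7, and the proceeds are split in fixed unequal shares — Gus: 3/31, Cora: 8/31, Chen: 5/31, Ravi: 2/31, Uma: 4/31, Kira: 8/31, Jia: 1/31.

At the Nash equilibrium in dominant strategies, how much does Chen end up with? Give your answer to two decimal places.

45.29 dollars

For player j, contributing a unit is worthwhile iff 4.7 × (j's share) ≥ 1, i.e. iff j's share is at least 0.2128.
The shares above 0.2128 belong to Cora and Kira, contributing 18 each; the remaining 5 contribute 0. Total contributed: 36.
Chen keeps 18 and receives 4.7 × 36 × 5/31 = 27.29 from the habitat fund, for a payoff of 45.29.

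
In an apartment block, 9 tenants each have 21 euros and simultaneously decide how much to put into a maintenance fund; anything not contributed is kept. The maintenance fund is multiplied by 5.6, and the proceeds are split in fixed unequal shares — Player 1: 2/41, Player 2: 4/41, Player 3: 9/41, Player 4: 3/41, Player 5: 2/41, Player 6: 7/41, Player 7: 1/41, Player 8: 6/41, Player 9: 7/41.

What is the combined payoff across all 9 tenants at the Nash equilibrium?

285.60 euros

Player j's private return per contributed unit is 5.6 × (j's share). Contributing is weakly dominant for j when that share is at least 1/5.6 = 0.1786, and contributing 0 is dominant otherwise.
The only share above 0.1786 is Player 3's 9/41, contributing 21; the remaining 8 contribute 0. Total contributed: 21.
The maintenance fund pays out 5.6 × 21 = 117.60 in total (split across the unequal shares, but the aggregate is all that matters for the group sum).
The 8 free-riders keep 21 each, adding 168. Group total = 168 + 117.60 = 285.60.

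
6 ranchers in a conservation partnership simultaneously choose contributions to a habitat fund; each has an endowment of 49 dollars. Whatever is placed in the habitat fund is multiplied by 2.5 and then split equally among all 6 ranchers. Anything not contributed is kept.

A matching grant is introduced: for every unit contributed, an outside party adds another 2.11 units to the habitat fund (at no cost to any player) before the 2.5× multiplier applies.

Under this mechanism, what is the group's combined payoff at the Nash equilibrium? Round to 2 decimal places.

2285.85 dollars

With the mechanism, a contributed unit returns 2.5 × 3.11 / 6 = 1.2958 per unit of net cost to the contributor — now above 1 — so contributing fully is weakly dominant for every player.
At the Nash equilibrium everyone contributes 49. Group total payoff = 2.5 × 3.11 × 294 = 2285.85.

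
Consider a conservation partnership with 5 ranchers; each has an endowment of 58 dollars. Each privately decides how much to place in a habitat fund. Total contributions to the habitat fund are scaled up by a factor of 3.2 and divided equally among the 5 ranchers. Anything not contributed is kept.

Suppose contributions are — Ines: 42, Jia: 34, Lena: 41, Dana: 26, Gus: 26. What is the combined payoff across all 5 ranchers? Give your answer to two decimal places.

661.80 dollars

Total contributed: 42 + 34 + 41 + 26 + 26 = 169; total kept: 5 × 58 − 169 = 121.
The habitat fund pays out 3.2 × 169 = 540.80 in aggregate.
Group total = 121 + 540.80 = 661.80.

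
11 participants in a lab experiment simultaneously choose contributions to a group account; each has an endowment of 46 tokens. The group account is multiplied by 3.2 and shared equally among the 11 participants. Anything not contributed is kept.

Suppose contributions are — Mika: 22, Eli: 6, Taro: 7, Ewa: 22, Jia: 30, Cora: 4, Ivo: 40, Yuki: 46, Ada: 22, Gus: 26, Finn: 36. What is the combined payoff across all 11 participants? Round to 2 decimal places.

Total contributed: 22 + 6 + 7 + 22 + 30 + 4 + 40 + 46 + 22 + 26 + 36 = 261; total kept: 11 × 46 − 261 = 245.
The group account pays out 3.2 × 261 = 835.20 in aggregate.
Group total = 245 + 835.20 = 1080.20.

1080.20 tokens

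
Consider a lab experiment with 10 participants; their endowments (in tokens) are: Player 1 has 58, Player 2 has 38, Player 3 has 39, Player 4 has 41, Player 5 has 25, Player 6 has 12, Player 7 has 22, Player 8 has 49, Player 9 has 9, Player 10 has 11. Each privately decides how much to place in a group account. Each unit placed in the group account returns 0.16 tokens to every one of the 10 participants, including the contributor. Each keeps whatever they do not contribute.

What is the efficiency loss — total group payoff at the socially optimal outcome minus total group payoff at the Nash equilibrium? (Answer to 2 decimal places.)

The private return per contributed unit is 0.16 < 1 for everyone, so the Nash equilibrium is zero contribution and the group total is Σ E_j = 58 + 38 + 39 + 41 + 25 + 12 + 22 + 49 + 9 + 11 = 304.
Each contributed unit returns 1.600 to the group, so the social optimum is full contribution by everyone: group total = 1.600 × 304 = 486.40.
Efficiency loss = (1.600 − 1) × 304 = 182.40.

182.40 tokens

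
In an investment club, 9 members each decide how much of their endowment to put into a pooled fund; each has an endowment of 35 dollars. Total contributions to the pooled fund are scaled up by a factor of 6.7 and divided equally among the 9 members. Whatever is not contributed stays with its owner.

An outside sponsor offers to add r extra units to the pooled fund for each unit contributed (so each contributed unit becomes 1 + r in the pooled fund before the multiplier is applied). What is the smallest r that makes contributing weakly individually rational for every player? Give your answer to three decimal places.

With matching at rate r, one contributed unit becomes (1 + r) in the pooled fund and returns 6.7 × (1 + r) / 9 to the contributor.
Setting this equal to 1: 1 + r = 9/6.7 = 1.3433.
So the minimum matching rate is r = 1.3433 − 1 = 0.343.

0.343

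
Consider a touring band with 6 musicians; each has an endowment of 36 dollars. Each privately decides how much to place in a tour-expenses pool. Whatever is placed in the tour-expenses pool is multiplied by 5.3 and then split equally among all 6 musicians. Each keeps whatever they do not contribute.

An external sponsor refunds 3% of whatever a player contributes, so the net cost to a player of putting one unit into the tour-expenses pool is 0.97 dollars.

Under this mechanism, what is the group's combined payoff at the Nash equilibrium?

216.00 dollars

The effective private return is (5.3/6) / 0.97 = 0.9107, which is still under 1, so the mechanism doesn't change anyone's dominant strategy: zero contribution.
Everyone keeps their endowment and the group total is 6 × 36 = 216.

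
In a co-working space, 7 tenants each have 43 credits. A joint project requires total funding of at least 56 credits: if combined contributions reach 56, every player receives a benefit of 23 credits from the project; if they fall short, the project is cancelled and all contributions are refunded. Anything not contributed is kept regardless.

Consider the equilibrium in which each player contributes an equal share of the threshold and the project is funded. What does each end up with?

Equal share of the threshold: 56/7 = 8.
At this profile no one gains by cutting their contribution: any cut drops the total below 56, the project is cancelled, contributions are refunded, and the deviator ends with 43, which is less than 43 − 8 + 23 = 58. Contributing more than 8 just wastes the excess. So contributing exactly 8 is a best response.
Each player's payoff: 43 − 8 + 23 = 58.

58 credits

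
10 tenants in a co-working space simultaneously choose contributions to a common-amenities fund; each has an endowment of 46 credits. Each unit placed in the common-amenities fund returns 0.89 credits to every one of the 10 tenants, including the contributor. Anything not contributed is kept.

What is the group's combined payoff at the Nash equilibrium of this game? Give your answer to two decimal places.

The private return per contributed unit is 0.89 < 1, so contributing 0 is dominant for every player. At the Nash equilibrium everyone keeps their 46, and the group total is 10 × 46 = 460.

460.00 credits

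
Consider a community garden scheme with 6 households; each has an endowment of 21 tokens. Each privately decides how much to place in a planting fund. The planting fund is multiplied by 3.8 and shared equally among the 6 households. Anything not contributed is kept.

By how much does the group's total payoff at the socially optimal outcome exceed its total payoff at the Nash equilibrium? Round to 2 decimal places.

352.80 tokens

Each contributed unit returns 3.8/6 = 0.6333 to its contributor — below 1 — so contributing 0 is dominant for every player. At the Nash equilibrium everyone keeps their 21, and the group total is 6 × 21 = 126.
Each contributed unit returns 3.800 to the group as a whole (0.6333 to each of 6 players), which exceeds 1, so the social optimum is full contribution: group total = 3.800 × 126 = 478.80.
Efficiency loss = 478.80 − 126 = 352.80.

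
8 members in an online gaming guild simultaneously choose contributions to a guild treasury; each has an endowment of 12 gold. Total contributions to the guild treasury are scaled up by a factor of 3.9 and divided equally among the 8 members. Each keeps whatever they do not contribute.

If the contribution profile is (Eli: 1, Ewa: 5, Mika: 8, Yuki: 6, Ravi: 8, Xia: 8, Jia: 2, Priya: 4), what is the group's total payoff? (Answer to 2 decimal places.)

Total contributed: 1 + 5 + 8 + 6 + 8 + 8 + 2 + 4 = 42; total kept: 8 × 12 − 42 = 54.
The guild treasury pays out 3.9 × 42 = 163.80 in aggregate.
Group total = 54 + 163.80 = 217.80.

217.80 gold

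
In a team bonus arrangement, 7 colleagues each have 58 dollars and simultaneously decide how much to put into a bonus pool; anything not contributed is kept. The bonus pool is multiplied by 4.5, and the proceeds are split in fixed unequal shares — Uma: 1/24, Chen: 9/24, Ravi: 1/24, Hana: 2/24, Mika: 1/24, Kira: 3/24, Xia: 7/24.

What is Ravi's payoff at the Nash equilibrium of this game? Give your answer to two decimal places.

For player j, contributing a unit is worthwhile iff 4.5 × (j's share) ≥ 1, i.e. iff j's share is at least 0.2222.
Chen and Xia clear that bar, contributing 58 each; the remaining 5 contribute 0. Total contributed: 116.
Ravi keeps 58 and receives 4.5 × 116 × 1/24 = 21.75 from the bonus pool, for a payoff of 79.75.

79.75 dollars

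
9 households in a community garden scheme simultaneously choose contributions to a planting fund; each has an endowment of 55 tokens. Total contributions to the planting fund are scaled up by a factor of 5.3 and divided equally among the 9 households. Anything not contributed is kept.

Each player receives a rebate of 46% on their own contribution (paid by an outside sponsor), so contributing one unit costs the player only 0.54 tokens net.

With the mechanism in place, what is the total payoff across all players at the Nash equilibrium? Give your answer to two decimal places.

2851.20 tokens

The effective private return per unit is now (5.3/9) / 0.54 = 1.0905 > 1, so every player's dominant strategy flips to full contribution.
At the Nash equilibrium everyone contributes 55. Group total payoff = 9 × (55 × 0.46 + 5.3 × 55) = 2851.20.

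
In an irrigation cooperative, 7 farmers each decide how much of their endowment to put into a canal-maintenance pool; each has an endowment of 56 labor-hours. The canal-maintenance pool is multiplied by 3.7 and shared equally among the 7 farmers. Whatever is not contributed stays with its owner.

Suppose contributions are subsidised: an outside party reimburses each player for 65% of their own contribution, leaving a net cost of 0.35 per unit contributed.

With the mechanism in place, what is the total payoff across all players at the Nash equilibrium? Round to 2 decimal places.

1705.20 labor-hours

The effective private return per unit is now (3.7/7) / 0.35 = 1.5102 > 1, so every player's dominant strategy flips to full contribution.
So the Nash equilibrium is full contribution by all 7; the group earns 7 × (56 × 0.65 + 3.7 × 56) = 1705.20.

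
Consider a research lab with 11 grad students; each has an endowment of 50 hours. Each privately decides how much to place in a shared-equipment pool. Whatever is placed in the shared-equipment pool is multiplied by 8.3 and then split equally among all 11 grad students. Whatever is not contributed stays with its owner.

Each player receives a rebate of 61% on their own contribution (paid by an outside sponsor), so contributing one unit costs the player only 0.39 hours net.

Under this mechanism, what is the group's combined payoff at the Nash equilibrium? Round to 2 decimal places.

4900.50 hours

The effective private return per unit is now (8.3/11) / 0.39 = 1.9347 > 1, so every player's dominant strategy flips to full contribution.
So the Nash equilibrium is full contribution by all 11; the group earns 11 × (50 × 0.61 + 8.3 × 50) = 4900.50.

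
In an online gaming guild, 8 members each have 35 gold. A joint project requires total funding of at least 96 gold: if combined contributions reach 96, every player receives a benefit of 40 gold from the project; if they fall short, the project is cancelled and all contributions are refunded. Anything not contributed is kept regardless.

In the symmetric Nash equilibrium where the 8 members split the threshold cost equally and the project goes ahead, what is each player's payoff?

63 gold

Equal share of the threshold: 96/8 = 12.
At this profile no one gains by cutting their contribution: any cut drops the total below 96, the project is cancelled, contributions are refunded, and the deviator ends with 35, which is less than 35 − 12 + 40 = 63. Contributing more than 12 just wastes the excess. So contributing exactly 12 is a best response.
Each player's payoff: 35 − 12 + 40 = 63.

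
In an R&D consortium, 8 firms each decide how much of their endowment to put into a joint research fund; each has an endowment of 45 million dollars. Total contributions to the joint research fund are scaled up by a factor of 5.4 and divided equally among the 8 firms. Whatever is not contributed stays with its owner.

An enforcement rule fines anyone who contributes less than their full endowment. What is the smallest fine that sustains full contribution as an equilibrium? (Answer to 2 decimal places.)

Given the others contribute fully, the best deviation is to contribute 0 (any partial contribution still incurs the fine and gives up units whose private return 0.6750 is below 1).
Deviating from 45 to 0 saves 45 million dollars but forfeits the deviator's share of the drop in the joint research fund: 5.4/8 × 45 = 30.37.
So the deviation gain is 45 − 30.37 = 14.63, and the fine must be at least 14.63 million dollars to wipe it out.

14.63 million dollars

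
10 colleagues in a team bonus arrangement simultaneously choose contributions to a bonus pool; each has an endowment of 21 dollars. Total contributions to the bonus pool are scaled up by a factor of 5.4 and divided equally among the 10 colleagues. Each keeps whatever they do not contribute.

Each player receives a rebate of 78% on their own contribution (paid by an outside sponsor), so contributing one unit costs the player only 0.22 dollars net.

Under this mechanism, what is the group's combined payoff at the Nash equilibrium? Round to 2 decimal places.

1297.80 dollars

Under the mechanism each unit contributed yields (5.4/10) / 0.22 = 2.4545 back to its contributor per unit of net cost, which exceeds 1, making full contribution the dominant choice for everyone.
At the Nash equilibrium everyone contributes 21. Group total payoff = 10 × (21 × 0.78 + 5.4 × 21) = 1297.80.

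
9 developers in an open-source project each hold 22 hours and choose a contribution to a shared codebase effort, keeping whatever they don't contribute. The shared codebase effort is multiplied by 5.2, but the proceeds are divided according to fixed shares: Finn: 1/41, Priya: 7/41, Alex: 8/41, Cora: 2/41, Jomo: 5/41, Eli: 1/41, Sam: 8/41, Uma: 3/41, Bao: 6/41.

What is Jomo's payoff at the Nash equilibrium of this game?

For player j, contributing a unit is worthwhile iff 5.2 × (j's share) ≥ 1, i.e. iff j's share is at least 0.1923.
Alex and Sam clear that bar, contributing 22 each; the remaining 7 contribute 0. Total contributed: 44.
Jomo keeps 22 and receives 5.2 × 44 × 5/41 = 27.90 from the shared codebase effort, for a payoff of 49.90.

49.90 hours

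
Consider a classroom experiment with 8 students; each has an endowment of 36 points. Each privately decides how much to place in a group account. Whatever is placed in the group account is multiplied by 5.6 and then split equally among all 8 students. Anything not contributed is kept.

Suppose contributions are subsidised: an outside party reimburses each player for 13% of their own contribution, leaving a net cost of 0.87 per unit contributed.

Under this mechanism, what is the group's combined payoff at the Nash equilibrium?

Even with the mechanism, each unit contributed returns only (5.6/8) / 0.87 = 0.8046 per unit of net cost, so contributing nothing is still dominant.
Everyone keeps their endowment and the group total is 8 × 36 = 288.

288.00 points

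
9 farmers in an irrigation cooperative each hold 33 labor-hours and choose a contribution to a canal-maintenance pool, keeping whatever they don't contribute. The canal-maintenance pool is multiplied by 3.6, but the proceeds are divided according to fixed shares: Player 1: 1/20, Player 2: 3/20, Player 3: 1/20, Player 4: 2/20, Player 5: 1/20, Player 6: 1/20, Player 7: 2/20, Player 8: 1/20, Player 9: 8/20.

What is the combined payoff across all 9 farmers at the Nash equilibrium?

For player j, contributing a unit is worthwhile iff 3.6 × (j's share) ≥ 1, i.e. iff j's share is at least 0.2778.
The only share above 0.2778 is Player 9's 8/20, contributing 33; the remaining 8 contribute 0. Total contributed: 33.
The canal-maintenance pool pays out 3.6 × 33 = 118.80 in total (split across the unequal shares, but the aggregate is all that matters for the group sum).
The 8 free-riders keep 33 each, adding 264. Group total = 264 + 118.80 = 382.80.

382.80 labor-hours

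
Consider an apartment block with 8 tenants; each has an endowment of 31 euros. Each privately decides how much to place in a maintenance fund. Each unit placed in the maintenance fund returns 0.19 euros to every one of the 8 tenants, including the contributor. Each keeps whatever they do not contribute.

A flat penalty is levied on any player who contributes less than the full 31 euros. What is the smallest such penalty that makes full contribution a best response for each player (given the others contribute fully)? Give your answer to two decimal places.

25.11 euros

Given the others contribute fully, the best deviation is to contribute 0 (any partial contribution still incurs the fine and gives up units whose private return 0.19 is below 1).
Deviating from 31 to 0 saves 31 euros but forfeits the deviator's share of the drop in the maintenance fund: 0.19 × 31 = 5.89.
So the deviation gain is 31 − 5.89 = 25.11, and the fine must be at least 25.11 euros to wipe it out.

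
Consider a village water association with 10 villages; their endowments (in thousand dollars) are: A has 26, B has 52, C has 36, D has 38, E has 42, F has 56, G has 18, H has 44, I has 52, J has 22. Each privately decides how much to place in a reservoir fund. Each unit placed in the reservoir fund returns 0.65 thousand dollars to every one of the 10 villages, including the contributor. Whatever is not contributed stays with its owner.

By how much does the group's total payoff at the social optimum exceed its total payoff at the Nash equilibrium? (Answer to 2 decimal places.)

2123.00 thousand dollars

The private return per contributed unit is 0.65 < 1 for everyone, so the Nash equilibrium is zero contribution and the group total is Σ E_j = 26 + 52 + 36 + 38 + 42 + 56 + 18 + 44 + 52 + 22 = 386.
Each contributed unit returns 6.500 to the group, so the social optimum is full contribution by everyone: group total = 6.500 × 386 = 2509.00.
Efficiency loss = (6.500 − 1) × 386 = 2123.00.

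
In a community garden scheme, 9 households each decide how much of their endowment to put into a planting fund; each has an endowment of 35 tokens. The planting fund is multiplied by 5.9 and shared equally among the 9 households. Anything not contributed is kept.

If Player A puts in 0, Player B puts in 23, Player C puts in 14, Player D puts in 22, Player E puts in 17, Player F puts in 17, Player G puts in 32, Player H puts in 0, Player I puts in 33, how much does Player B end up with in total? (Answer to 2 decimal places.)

115.58 tokens

Total contributed: 0 + 23 + 14 + 22 + 17 + 17 + 32 + 0 + 33 = 158.
Each receives 5.9 × 158 / 9 = 103.58 from the planting fund.
Player B keeps 35 − 23 = 12, so Player B's payoff is 12 + 103.58 = 115.58.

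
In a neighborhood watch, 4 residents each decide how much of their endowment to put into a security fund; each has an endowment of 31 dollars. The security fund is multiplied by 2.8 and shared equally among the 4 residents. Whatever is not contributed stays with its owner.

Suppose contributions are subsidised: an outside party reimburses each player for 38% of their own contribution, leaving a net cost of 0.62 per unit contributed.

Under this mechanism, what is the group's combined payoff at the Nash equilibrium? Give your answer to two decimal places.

The effective private return per unit is now (2.8/4) / 0.62 = 1.1290 > 1, so every player's dominant strategy flips to full contribution.
So the Nash equilibrium is full contribution by all 4; the group earns 4 × (31 × 0.38 + 2.8 × 31) = 394.32.

394.32 dollars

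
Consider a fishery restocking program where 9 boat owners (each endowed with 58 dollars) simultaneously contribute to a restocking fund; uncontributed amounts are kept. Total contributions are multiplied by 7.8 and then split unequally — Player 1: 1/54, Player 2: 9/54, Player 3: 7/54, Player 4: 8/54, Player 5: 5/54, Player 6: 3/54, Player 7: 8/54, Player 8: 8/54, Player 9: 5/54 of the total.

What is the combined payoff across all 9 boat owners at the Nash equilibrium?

2494.00 dollars

A player with share s gets back 7.8·s per unit contributed, so full contribution is dominant for anyone with s > 1/7.8 = 0.1282 and zero contribution is dominant for anyone below.
Player 2, Player 3, Player 4, Player 7 and Player 8 are above the threshold, contributing 58 each; the remaining 4 contribute 0. Total contributed: 290.
The restocking fund pays out 7.8 × 290 = 2262.00 in total (split across the unequal shares, but the aggregate is all that matters for the group sum).
The 4 free-riders keep 58 each, adding 232. Group total = 232 + 2262.00 = 2494.00.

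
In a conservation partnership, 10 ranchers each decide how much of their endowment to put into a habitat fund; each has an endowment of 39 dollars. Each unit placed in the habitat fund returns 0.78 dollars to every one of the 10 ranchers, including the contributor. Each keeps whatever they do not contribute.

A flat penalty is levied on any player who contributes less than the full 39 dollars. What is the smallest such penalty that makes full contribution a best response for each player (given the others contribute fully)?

Given the others contribute fully, the best deviation is to contribute 0 (any partial contribution still incurs the fine and gives up units whose private return 0.78 is below 1).
Deviating from 39 to 0 saves 39 dollars but forfeits the deviator's share of the drop in the habitat fund: 0.78 × 39 = 30.42.
So the deviation gain is 39 − 30.42 = 8.58, and the fine must be at least 8.58 dollars to wipe it out.

8.58 dollars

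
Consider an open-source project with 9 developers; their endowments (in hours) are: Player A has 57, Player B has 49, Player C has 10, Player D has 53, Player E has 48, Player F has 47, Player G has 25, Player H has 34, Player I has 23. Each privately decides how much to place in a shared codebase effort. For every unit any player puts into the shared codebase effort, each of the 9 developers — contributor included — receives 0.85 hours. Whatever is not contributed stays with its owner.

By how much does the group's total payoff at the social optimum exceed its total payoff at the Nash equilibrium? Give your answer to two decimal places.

The private return per contributed unit is 0.85 < 1 for everyone, so the Nash equilibrium is zero contribution and the group total is Σ E_j = 57 + 49 + 10 + 53 + 48 + 47 + 25 + 34 + 23 = 346.
Each contributed unit returns 7.650 to the group, so the social optimum is full contribution by everyone: group total = 7.650 × 346 = 2646.90.
Efficiency loss = (7.650 − 1) × 346 = 2300.90.

2300.90 hours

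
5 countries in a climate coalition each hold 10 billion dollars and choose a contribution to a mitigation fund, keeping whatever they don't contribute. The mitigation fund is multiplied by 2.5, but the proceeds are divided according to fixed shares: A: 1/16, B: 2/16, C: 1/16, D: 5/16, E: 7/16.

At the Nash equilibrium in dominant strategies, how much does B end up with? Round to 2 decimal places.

13.13 billion dollars

For player j, contributing a unit is worthwhile iff 2.5 × (j's share) ≥ 1, i.e. iff j's share is at least 0.4000.
Only E (7/16) clears that bar, contributing 10; the remaining 4 contribute 0. Total contributed: 10.
B keeps 10 and receives 2.5 × 10 × 2/16 = 3.13 from the mitigation fund, for a payoff of 13.13.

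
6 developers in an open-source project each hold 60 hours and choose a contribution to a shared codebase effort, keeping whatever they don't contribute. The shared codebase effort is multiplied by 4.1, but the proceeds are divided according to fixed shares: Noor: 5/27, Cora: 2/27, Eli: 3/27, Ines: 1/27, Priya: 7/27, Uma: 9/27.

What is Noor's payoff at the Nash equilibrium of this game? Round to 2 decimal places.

151.11 hours

A player with share s gets back 4.1·s per unit contributed, so full contribution is dominant for anyone with s > 1/4.1 = 0.2439 and zero contribution is dominant for anyone below.
Priya and Uma clear that bar, contributing 60 each; the remaining 4 contribute 0. Total contributed: 120.
Noor keeps 60 and receives 4.1 × 120 × 5/27 = 91.11 from the shared codebase effort, for a payoff of 151.11.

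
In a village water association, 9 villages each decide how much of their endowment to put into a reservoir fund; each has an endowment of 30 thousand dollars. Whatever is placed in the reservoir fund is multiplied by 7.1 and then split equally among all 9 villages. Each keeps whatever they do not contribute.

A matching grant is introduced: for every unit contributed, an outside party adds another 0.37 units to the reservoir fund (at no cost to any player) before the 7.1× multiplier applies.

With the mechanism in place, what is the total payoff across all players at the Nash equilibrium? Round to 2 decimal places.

2626.29 thousand dollars

With the mechanism, a contributed unit returns 7.1 × 1.37 / 9 = 1.0808 per unit of net cost to the contributor — now above 1 — so contributing fully is weakly dominant for every player.
So the Nash equilibrium is full contribution by all 9; the group earns 7.1 × 1.37 × 270 = 2626.29.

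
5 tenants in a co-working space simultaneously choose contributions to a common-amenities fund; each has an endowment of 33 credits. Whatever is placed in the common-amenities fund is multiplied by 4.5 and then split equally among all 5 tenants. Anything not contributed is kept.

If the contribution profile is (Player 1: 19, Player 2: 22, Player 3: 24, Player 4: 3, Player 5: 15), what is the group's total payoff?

Total contributed: 19 + 22 + 24 + 3 + 15 = 83; total kept: 5 × 33 − 83 = 82.
The common-amenities fund pays out 4.5 × 83 = 373.50 in aggregate.
Group total = 82 + 373.50 = 455.50.

455.50 credits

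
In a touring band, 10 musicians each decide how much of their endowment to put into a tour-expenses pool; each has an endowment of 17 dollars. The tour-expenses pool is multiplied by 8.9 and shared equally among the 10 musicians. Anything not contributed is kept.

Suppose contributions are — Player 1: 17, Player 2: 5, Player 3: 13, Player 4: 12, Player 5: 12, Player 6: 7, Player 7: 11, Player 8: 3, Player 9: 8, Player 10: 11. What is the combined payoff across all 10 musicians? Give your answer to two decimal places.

Total contributed: 17 + 5 + 13 + 12 + 12 + 7 + 11 + 3 + 8 + 11 = 99; total kept: 10 × 17 − 99 = 71.
The tour-expenses pool pays out 8.9 × 99 = 881.10 in aggregate.
Group total = 71 + 881.10 = 952.10.

952.10 dollars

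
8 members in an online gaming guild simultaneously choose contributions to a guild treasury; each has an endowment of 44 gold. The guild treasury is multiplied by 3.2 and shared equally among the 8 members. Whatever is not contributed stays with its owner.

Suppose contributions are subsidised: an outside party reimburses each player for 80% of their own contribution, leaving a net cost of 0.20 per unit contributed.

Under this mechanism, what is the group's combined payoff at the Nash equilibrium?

1408.00 gold

With the mechanism, a contributed unit returns (3.2/8) / 0.20 = 2.0000 per unit of net cost to the contributor — now above 1 — so contributing fully is weakly dominant for every player.
At the Nash equilibrium everyone contributes 44. Group total payoff = 8 × (44 × 0.80 + 3.2 × 44) = 1408.00.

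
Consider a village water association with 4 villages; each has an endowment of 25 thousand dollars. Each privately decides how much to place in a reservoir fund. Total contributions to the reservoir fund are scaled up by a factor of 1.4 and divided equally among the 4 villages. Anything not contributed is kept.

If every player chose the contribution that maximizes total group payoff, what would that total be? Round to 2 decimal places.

140.00 thousand dollars

Each contributed unit returns 1.400 to the group as a whole (0.3500 to each of 4 players), which exceeds 1, so the social optimum is full contribution: group total = 1.400 × 100 = 140.00.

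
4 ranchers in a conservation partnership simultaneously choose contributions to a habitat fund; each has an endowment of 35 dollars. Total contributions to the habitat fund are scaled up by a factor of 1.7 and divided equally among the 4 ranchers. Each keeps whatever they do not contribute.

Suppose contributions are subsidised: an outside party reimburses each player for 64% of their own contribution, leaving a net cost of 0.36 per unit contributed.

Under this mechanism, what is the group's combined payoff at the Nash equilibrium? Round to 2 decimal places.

327.60 dollars

Under the mechanism each unit contributed yields (1.7/4) / 0.36 = 1.1806 back to its contributor per unit of net cost, which exceeds 1, making full contribution the dominant choice for everyone.
So the Nash equilibrium is full contribution by all 4; the group earns 4 × (35 × 0.64 + 1.7 × 35) = 327.60.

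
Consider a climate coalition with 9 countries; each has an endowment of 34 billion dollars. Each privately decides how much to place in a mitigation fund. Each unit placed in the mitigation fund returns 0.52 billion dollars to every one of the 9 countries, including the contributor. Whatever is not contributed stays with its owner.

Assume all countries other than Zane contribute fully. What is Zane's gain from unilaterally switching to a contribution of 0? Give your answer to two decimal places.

Switching from a contribution of 34 to 0 lets Zane keep an extra 34 billion dollars, but lowers the mitigation fund by 34, which costs Zane their own share of that drop: 0.52 × 34 = 17.68.
Net gain = 34 − 17.68 = 16.32. The private return per contributed unit (0.52) is below 1, so free-riding is indeed the best response regardless of what the others do.

16.32 billion dollars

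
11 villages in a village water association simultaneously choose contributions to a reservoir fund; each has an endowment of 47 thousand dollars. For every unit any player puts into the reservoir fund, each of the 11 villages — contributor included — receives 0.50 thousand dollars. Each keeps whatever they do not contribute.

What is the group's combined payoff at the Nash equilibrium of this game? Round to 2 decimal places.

The private return per contributed unit is 0.50 < 1, so contributing 0 is dominant for every player. At the Nash equilibrium everyone keeps their 47, and the group total is 11 × 47 = 517.

517.00 thousand dollars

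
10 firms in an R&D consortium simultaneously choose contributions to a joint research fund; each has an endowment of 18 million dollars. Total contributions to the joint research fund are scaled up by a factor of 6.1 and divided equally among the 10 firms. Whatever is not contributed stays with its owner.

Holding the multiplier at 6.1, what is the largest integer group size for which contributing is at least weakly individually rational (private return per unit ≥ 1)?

Private return per unit is 6.1/(group size), which is ≥ 1 whenever the group size is ≤ 6.1.
The largest such integer is 6.

6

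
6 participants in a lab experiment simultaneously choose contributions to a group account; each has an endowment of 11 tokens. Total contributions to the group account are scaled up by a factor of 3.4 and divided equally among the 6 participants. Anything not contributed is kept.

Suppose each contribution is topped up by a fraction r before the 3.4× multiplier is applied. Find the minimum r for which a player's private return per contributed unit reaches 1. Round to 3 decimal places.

With matching at rate r, one contributed unit becomes (1 + r) in the group account and returns 3.4 × (1 + r) / 6 to the contributor.
Setting this equal to 1: 1 + r = 6/3.4 = 1.7647.
So the minimum matching rate is r = 1.7647 − 1 = 0.765.

0.765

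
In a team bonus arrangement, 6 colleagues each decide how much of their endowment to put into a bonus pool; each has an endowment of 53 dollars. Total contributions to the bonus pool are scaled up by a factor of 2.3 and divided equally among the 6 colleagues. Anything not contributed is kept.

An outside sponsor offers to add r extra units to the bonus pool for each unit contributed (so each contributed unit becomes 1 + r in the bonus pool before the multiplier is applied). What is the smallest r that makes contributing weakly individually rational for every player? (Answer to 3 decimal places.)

With matching at rate r, one contributed unit becomes (1 + r) in the bonus pool and returns 2.3 × (1 + r) / 6 to the contributor.
Setting this equal to 1: 1 + r = 6/2.3 = 2.6087.
So the minimum matching rate is r = 2.6087 − 1 = 1.609.

1.609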